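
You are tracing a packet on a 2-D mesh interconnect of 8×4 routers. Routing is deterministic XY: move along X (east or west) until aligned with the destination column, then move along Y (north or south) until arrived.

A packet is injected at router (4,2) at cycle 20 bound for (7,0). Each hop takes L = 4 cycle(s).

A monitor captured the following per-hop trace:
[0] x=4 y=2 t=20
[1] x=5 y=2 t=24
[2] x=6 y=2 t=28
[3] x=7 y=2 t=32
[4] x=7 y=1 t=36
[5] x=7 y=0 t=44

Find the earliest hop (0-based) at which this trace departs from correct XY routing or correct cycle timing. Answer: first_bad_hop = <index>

first_bad_hop = 5

  1: Δx=+1 Δy=+0 Δt=4 [ok]
  2: Δx=+1 Δy=+0 Δt=4 [ok]
  3: Δx=+1 Δy=+0 Δt=4 [ok]
  4: Δx=+0 Δy=-1 Δt=4 [ok]
  5: Δx=+0 Δy=-1 Δt=8 [BAD: Δcyc=8≠L]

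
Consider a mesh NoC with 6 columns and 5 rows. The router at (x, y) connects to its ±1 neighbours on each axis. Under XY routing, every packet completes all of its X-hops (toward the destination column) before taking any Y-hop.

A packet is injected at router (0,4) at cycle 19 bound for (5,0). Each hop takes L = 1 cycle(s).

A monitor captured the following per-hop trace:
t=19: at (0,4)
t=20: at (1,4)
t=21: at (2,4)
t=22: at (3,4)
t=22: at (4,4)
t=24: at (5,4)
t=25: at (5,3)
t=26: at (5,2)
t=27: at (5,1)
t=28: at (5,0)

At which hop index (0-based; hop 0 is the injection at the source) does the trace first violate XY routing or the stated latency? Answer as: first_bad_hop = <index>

first_bad_hop = 4

check 1→ d=(1,0) cyc+1: ok
check 2→ d=(1,0) cyc+1: ok
check 3→ d=(1,0) cyc+1: ok
check 4→ d=(1,0) cyc+0: BAD: Δcyc=0≠L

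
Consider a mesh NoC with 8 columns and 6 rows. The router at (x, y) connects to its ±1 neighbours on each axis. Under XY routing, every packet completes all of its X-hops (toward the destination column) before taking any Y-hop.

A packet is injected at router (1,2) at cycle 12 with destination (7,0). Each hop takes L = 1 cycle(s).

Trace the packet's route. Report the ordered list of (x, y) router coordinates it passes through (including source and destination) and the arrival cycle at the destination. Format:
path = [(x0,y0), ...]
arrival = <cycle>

path = [(1,2), (2,2), (3,2), (4,2), (5,2), (6,2), (7,2), (7,1), (7,0)]
arrival = 20

t=12: at (1,2)
t=13: at (2,2) after E
t=14: at (3,2) after E
t=15: at (4,2) after E
t=16: at (5,2) after E
t=17: at (6,2) after E
t=18: at (7,2) after E
t=19: at (7,1) after S
t=20: at (7,0) after S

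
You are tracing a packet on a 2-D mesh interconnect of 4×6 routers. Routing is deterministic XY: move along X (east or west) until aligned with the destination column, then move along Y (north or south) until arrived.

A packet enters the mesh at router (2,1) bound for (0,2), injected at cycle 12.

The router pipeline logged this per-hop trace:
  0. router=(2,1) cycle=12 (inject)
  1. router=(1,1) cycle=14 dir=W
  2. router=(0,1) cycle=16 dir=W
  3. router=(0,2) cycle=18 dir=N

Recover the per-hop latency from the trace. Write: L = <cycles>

From hop 0 (12) to hop 1 (14): +2 cycles.
One hop costs L cycles, so L = 2.

L = 2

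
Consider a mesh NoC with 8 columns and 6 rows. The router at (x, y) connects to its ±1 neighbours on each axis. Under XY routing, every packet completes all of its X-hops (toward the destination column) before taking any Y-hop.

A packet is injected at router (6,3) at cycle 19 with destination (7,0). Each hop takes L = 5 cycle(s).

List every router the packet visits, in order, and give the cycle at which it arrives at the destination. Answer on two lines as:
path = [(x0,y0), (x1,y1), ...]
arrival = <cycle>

[0] x=6 y=3 t=19
[1] x=7 y=3 t=24 →E
[2] x=7 y=2 t=29 →S
[3] x=7 y=1 t=34 →S
[4] x=7 y=0 t=39 →S

path = [(6,3), (7,3), (7,2), (7,1), (7,0)]
arrival = 39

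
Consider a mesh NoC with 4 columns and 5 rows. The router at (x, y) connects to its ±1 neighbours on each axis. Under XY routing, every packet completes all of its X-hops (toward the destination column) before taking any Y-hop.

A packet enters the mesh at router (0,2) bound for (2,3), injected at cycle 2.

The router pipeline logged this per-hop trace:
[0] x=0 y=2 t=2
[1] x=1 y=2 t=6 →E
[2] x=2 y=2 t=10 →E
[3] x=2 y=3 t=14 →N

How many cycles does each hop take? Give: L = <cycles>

Between hops 0 and 1 the cycle counter advances 6 − 2 = 4.
Each hop adds L, hence L = 4.

L = 4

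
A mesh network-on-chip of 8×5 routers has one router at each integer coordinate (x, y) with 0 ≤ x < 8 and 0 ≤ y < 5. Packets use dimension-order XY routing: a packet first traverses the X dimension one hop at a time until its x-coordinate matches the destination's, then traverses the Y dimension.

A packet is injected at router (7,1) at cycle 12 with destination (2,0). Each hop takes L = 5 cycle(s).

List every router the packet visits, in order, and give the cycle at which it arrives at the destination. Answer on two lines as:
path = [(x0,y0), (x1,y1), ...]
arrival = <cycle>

path = [(7,1), (6,1), (5,1), (4,1), (3,1), (2,1), (2,0)]
arrival = 42

  0. router=(7,1) cycle=12 (inject)
  1. router=(6,1) cycle=17 dir=W
  2. router=(5,1) cycle=22 dir=W
  3. router=(4,1) cycle=27 dir=W
  4. router=(3,1) cycle=32 dir=W
  5. router=(2,1) cycle=37 dir=W
  6. router=(2,0) cycle=42 dir=S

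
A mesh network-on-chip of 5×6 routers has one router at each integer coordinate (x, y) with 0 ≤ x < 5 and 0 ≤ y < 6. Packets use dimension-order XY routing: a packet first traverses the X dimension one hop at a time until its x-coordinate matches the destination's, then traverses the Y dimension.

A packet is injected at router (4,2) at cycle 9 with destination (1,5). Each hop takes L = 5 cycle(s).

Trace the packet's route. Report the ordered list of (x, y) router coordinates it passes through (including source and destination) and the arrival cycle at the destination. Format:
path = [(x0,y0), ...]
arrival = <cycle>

  0. router=(4,2) cycle=9 (inject)
  1. router=(3,2) cycle=14 dir=W
  2. router=(2,2) cycle=19 dir=W
  3. router=(1,2) cycle=24 dir=W
  4. router=(1,3) cycle=29 dir=N
  5. router=(1,4) cycle=34 dir=N
  6. router=(1,5) cycle=39 dir=N

path = [(4,2), (3,2), (2,2), (1,2), (1,3), (1,4), (1,5)]
arrival = 39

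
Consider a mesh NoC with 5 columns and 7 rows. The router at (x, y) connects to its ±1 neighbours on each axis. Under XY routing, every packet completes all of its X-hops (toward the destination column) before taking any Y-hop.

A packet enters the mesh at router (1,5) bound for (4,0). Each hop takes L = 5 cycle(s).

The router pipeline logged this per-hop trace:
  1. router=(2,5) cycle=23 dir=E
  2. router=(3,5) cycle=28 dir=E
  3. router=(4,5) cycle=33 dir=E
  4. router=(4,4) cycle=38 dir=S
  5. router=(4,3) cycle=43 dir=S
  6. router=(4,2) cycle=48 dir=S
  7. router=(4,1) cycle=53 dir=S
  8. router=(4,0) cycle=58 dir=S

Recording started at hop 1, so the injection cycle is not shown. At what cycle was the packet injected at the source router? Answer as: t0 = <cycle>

t0 = 18

cyc[1] = 23 and cyc[k] = t0 + k·L for every k.
Therefore t0 = 23 − L = 18.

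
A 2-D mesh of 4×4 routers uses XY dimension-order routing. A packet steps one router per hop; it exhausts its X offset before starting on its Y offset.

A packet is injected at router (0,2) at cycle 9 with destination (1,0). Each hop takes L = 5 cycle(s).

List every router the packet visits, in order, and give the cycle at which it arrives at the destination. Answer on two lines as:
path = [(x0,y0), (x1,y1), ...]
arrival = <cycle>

  0. router=(0,2) cycle=9 (inject)
  1. router=(1,2) cycle=14 dir=E
  2. router=(1,1) cycle=19 dir=S
  3. router=(1,0) cycle=24 dir=S

path = [(0,2), (1,2), (1,1), (1,0)]
arrival = 24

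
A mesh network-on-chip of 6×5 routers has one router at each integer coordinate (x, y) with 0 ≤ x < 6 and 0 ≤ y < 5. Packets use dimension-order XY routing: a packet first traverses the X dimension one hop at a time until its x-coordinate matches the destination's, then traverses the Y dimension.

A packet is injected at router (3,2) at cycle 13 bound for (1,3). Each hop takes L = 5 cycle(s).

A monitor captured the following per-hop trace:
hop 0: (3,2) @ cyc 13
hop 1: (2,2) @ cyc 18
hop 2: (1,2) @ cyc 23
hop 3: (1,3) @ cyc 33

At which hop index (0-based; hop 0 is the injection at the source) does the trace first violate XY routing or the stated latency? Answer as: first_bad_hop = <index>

first_bad_hop = 3

hop 1: step (-1,+0), +5 cyc — ok
hop 2: step (-1,+0), +5 cyc — ok
hop 3: step (+0,+1), +10 cyc — BAD: Δcyc=10≠L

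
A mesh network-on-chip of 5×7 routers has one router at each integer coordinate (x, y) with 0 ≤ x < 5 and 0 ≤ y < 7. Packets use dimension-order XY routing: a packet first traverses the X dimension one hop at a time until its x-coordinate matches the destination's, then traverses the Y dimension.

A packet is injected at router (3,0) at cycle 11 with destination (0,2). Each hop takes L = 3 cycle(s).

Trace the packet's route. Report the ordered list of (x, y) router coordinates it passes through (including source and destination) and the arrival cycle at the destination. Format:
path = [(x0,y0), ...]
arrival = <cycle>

t=11: at (3,0)
t=14: at (2,0) after W
t=17: at (1,0) after W
t=20: at (0,0) after W
t=23: at (0,1) after N
t=26: at (0,2) after N

path = [(3,0), (2,0), (1,0), (0,0), (0,1), (0,2)]
arrival = 26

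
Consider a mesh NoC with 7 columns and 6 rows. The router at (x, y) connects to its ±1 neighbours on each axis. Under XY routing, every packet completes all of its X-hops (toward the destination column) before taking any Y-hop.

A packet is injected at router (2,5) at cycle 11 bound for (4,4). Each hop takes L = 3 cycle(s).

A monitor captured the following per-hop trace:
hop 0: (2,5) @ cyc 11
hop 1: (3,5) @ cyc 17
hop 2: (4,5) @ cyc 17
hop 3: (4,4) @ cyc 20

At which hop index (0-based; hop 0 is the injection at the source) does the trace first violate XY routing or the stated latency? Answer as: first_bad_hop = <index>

[1] (+1,+0) / 6c ⇒ BAD: Δcyc=6≠L

first_bad_hop = 1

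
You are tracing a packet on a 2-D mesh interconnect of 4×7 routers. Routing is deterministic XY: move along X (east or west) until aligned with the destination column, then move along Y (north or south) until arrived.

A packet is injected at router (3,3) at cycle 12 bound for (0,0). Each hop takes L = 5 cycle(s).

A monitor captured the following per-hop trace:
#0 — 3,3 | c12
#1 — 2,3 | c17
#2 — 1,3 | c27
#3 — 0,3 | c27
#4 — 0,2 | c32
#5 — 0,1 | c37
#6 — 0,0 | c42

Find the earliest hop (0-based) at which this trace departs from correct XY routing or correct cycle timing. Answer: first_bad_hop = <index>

  1: Δx=-1 Δy=+0 Δt=5 [ok]
  2: Δx=-1 Δy=+0 Δt=10 [BAD: Δcyc=10≠L]

first_bad_hop = 2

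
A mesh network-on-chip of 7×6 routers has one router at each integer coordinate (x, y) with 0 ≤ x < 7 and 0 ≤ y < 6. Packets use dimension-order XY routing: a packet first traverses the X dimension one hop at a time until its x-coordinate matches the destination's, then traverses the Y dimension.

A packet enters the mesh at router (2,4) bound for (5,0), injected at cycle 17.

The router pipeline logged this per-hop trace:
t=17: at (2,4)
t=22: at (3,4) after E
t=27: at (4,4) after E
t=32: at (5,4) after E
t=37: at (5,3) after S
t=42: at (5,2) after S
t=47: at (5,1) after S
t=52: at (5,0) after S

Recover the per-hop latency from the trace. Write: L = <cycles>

L = 5

From hop 0 (17) to hop 1 (22): +5 cycles.
Per-hop latency L = Δcyc = 5.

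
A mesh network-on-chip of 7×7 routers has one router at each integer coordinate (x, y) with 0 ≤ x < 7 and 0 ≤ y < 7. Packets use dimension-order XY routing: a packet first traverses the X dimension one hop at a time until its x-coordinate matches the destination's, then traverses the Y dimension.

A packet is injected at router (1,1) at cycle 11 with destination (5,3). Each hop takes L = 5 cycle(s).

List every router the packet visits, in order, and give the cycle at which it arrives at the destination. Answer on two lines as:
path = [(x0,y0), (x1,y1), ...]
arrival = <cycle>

path = [(1,1), (2,1), (3,1), (4,1), (5,1), (5,2), (5,3)]
arrival = 41

  0. router=(1,1) cycle=11 (inject)
  1. router=(2,1) cycle=16 dir=E
  2. router=(3,1) cycle=21 dir=E
  3. router=(4,1) cycle=26 dir=E
  4. router=(5,1) cycle=31 dir=E
  5. router=(5,2) cycle=36 dir=N
  6. router=(5,3) cycle=41 dir=N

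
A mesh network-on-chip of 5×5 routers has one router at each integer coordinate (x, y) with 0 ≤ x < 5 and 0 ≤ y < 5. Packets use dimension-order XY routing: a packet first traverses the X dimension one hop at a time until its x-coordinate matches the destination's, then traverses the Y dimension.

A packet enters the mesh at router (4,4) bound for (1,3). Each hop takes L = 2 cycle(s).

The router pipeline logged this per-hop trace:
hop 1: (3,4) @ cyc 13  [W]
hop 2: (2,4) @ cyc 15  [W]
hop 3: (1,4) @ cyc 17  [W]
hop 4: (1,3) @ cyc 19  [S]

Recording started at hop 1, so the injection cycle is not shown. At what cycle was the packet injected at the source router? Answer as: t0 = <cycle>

Hop 1 reached at cycle 13; hop k is at t0 + k·L.
Subtract one hop: t0 = 13 − 2 = 11.

t0 = 11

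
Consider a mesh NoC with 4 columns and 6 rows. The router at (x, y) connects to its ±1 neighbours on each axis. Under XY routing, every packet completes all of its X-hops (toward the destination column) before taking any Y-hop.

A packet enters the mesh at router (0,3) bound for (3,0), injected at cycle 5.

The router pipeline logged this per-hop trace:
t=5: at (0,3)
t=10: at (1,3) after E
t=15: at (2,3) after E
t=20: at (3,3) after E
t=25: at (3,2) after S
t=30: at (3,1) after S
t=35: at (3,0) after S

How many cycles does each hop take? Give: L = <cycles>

Δcyc across hop 0→1: 10 − 5 = 5.
One hop costs L cycles, so L = 5.

L = 5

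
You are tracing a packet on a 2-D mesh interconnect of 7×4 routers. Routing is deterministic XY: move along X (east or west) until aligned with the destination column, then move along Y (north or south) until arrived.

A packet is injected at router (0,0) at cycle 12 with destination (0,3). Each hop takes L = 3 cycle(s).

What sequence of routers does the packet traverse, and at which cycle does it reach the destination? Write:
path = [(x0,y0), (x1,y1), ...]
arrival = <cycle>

[0] x=0 y=0 t=12
[1] x=0 y=1 t=15 →N
[2] x=0 y=2 t=18 →N
[3] x=0 y=3 t=21 →N

path = [(0,0), (0,1), (0,2), (0,3)]
arrival = 21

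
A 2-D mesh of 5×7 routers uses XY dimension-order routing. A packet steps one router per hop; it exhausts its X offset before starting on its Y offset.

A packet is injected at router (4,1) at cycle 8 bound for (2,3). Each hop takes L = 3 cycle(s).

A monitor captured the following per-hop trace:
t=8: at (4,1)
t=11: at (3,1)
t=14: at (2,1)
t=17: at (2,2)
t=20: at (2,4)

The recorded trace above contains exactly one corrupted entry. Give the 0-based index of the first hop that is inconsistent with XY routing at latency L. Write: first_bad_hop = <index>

check 1→ d=(-1,0) cyc+3: ok
check 2→ d=(-1,0) cyc+3: ok
check 3→ d=(0,1) cyc+3: ok
check 4→ d=(0,2) cyc+3: BAD: non-unit step

first_bad_hop = 4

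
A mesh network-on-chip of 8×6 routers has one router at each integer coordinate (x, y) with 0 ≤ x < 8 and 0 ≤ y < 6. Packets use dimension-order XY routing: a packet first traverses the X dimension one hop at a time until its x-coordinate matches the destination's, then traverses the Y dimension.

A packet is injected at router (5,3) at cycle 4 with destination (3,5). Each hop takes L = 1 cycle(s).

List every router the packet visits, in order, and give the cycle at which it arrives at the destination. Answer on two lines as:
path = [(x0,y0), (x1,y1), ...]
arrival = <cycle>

t=4: at (5,3)
t=5: at (4,3) after W
t=6: at (3,3) after W
t=7: at (3,4) after N
t=8: at (3,5) after N

path = [(5,3), (4,3), (3,3), (3,4), (3,5)]
arrival = 8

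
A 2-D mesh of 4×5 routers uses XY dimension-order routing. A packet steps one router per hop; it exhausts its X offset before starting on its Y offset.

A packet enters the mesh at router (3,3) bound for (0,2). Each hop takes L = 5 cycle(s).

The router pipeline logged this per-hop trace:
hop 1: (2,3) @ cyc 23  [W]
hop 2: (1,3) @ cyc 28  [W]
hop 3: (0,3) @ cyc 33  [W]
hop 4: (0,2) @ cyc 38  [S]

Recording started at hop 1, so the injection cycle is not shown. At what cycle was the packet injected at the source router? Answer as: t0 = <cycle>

t0 = 18

Hop 1 reached at cycle 23; hop k is at t0 + k·L.
So t0 = 23 − 1·5 = 18.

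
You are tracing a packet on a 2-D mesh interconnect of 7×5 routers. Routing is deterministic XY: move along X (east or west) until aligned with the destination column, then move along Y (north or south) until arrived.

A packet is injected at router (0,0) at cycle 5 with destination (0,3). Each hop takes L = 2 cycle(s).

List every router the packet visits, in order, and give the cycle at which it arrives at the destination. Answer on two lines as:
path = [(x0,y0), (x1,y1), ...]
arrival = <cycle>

[0] x=0 y=0 t=5
[1] x=0 y=1 t=7 →N
[2] x=0 y=2 t=9 →N
[3] x=0 y=3 t=11 →N

path = [(0,0), (0,1), (0,2), (0,3)]
arrival = 11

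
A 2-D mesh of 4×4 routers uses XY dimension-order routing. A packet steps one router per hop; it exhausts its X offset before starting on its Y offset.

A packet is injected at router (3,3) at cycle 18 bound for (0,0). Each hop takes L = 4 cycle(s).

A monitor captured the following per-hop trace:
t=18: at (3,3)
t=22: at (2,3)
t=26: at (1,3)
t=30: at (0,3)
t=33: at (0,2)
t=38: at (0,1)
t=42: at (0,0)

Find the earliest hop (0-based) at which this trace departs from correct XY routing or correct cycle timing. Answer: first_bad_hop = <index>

  1: Δx=-1 Δy=+0 Δt=4 [ok]
  2: Δx=-1 Δy=+0 Δt=4 [ok]
  3: Δx=-1 Δy=+0 Δt=4 [ok]
  4: Δx=+0 Δy=-1 Δt=3 [BAD: Δcyc=3≠L]

first_bad_hop = 4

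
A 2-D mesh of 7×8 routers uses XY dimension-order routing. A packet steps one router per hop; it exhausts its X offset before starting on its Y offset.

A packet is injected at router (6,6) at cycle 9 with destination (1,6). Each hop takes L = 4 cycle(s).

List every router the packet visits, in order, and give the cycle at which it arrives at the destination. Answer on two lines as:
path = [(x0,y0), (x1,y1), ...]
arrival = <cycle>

  0. router=(6,6) cycle=9 (inject)
  1. router=(5,6) cycle=13 dir=W
  2. router=(4,6) cycle=17 dir=W
  3. router=(3,6) cycle=21 dir=W
  4. router=(2,6) cycle=25 dir=W
  5. router=(1,6) cycle=29 dir=W

path = [(6,6), (5,6), (4,6), (3,6), (2,6), (1,6)]
arrival = 29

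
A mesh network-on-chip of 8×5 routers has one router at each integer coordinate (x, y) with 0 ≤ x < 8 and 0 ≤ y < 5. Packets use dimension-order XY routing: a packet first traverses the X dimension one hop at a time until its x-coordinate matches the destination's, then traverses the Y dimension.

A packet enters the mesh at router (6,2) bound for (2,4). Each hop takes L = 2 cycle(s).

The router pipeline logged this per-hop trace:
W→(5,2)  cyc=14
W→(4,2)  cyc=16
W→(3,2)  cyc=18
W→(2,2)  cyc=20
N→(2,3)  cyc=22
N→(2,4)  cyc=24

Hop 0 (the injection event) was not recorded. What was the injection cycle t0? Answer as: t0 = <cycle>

t0 = 12

cyc[1] = 14 and cyc[k] = t0 + k·L for every k.
Therefore t0 = 14 − L = 12.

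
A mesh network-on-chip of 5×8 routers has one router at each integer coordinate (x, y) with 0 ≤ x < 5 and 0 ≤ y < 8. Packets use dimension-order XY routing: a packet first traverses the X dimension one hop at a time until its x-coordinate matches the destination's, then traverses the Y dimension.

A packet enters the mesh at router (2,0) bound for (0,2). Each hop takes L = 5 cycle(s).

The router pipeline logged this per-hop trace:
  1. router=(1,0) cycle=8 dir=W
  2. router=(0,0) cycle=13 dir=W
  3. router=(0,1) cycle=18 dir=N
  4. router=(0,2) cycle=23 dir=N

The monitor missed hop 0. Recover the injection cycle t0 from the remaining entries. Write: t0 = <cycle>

t0 = 3

Hop 1 reached at cycle 8; hop k is at t0 + k·L.
So t0 = 8 − 1·5 = 3.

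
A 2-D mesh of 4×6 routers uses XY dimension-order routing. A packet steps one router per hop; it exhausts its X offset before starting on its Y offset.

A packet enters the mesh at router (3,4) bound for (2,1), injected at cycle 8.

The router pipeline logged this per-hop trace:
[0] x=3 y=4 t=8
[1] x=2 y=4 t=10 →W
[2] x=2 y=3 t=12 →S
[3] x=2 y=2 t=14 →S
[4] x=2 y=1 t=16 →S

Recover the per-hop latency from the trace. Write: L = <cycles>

L = 2

Δcyc across hop 0→1: 10 − 8 = 2.
That increment is L by definition: L = 2.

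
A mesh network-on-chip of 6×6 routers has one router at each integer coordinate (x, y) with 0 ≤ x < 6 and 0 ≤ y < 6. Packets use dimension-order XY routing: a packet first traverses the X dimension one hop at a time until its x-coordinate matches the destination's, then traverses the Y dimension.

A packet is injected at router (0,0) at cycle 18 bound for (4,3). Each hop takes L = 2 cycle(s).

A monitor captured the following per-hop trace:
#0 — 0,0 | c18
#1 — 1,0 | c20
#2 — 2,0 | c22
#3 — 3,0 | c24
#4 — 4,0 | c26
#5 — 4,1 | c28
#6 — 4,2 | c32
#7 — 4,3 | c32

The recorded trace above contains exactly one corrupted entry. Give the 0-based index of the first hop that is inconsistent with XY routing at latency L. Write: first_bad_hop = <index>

first_bad_hop = 6

check 1→ d=(1,0) cyc+2: ok
check 2→ d=(1,0) cyc+2: ok
check 3→ d=(1,0) cyc+2: ok
check 4→ d=(1,0) cyc+2: ok
check 5→ d=(0,1) cyc+2: ok
check 6→ d=(0,1) cyc+4: BAD: Δcyc=4≠L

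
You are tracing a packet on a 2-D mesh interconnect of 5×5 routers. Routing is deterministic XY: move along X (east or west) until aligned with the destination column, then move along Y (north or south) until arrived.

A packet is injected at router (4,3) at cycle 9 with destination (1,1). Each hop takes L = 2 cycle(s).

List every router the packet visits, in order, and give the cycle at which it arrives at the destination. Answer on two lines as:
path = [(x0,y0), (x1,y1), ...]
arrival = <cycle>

  0. router=(4,3) cycle=9 (inject)
  1. router=(3,3) cycle=11 dir=W
  2. router=(2,3) cycle=13 dir=W
  3. router=(1,3) cycle=15 dir=W
  4. router=(1,2) cycle=17 dir=S
  5. router=(1,1) cycle=19 dir=S

path = [(4,3), (3,3), (2,3), (1,3), (1,2), (1,1)]
arrival = 19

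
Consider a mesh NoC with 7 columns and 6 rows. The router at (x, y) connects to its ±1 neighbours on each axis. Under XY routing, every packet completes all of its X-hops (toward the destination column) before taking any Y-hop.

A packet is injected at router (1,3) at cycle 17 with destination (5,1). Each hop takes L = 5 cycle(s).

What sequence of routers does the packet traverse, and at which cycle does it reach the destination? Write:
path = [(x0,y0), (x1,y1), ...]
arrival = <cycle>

#0 — 1,3 | c17
#1 — 2,3 | c22 | E
#2 — 3,3 | c27 | E
#3 — 4,3 | c32 | E
#4 — 5,3 | c37 | E
#5 — 5,2 | c42 | S
#6 — 5,1 | c47 | S

path = [(1,3), (2,3), (3,3), (4,3), (5,3), (5,2), (5,1)]
arrival = 47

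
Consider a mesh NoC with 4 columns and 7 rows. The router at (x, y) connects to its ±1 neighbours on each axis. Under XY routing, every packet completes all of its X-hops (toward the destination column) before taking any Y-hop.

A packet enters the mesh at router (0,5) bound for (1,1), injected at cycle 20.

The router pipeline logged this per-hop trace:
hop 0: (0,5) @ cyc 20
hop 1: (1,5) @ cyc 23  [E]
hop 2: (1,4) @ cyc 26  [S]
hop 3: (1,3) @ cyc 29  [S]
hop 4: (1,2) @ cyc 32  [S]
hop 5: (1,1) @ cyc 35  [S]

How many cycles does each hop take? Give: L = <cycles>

L = 3

From hop 0 (20) to hop 1 (23): +3 cycles.
Each hop adds L, hence L = 3.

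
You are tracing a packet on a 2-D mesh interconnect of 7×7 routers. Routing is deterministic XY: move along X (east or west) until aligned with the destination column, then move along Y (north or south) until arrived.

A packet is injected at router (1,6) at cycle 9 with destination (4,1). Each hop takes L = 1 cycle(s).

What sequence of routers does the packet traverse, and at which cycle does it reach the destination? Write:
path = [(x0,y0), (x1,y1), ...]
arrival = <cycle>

[0] x=1 y=6 t=9
[1] x=2 y=6 t=10 →E
[2] x=3 y=6 t=11 →E
[3] x=4 y=6 t=12 →E
[4] x=4 y=5 t=13 →S
[5] x=4 y=4 t=14 →S
[6] x=4 y=3 t=15 →S
[7] x=4 y=2 t=16 →S
[8] x=4 y=1 t=17 →S

path = [(1,6), (2,6), (3,6), (4,6), (4,5), (4,4), (4,3), (4,2), (4,1)]
arrival = 17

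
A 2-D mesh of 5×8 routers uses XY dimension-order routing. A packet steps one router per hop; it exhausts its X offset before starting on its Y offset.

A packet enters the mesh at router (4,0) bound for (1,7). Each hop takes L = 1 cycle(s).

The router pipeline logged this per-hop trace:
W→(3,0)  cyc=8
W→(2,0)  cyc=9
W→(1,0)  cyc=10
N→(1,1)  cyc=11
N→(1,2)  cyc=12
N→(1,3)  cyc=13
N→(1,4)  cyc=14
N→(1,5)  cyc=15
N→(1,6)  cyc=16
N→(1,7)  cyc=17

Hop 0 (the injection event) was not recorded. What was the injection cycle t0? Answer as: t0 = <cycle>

cyc[1] = 8 and cyc[k] = t0 + k·L for every k.
So t0 = 8 − 1·1 = 7.

t0 = 7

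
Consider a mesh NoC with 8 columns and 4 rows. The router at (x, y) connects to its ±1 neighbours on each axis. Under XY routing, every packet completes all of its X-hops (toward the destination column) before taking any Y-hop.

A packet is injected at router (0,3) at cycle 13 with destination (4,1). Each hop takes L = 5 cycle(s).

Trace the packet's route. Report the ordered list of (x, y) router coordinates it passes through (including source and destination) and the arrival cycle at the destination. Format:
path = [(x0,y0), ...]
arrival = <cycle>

path = [(0,3), (1,3), (2,3), (3,3), (4,3), (4,2), (4,1)]
arrival = 43

  0. router=(0,3) cycle=13 (inject)
  1. router=(1,3) cycle=18 dir=E
  2. router=(2,3) cycle=23 dir=E
  3. router=(3,3) cycle=28 dir=E
  4. router=(4,3) cycle=33 dir=E
  5. router=(4,2) cycle=38 dir=S
  6. router=(4,1) cycle=43 dir=S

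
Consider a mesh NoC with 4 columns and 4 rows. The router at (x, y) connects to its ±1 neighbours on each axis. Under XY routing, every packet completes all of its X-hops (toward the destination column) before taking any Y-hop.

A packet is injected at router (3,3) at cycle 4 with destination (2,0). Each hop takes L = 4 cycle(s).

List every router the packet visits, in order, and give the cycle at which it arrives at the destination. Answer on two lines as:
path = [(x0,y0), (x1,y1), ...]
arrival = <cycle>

path = [(3,3), (2,3), (2,2), (2,1), (2,0)]
arrival = 20

t=4: at (3,3)
t=8: at (2,3) after W
t=12: at (2,2) after S
t=16: at (2,1) after S
t=20: at (2,0) after S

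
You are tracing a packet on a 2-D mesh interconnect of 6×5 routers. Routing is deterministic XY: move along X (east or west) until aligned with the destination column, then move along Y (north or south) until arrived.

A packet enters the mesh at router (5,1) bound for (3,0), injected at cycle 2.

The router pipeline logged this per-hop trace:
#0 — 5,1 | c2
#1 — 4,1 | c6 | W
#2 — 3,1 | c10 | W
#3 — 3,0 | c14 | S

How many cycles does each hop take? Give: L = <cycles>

L = 4

From hop 0 (2) to hop 1 (6): +4 cycles.
Per-hop latency L = Δcyc = 4.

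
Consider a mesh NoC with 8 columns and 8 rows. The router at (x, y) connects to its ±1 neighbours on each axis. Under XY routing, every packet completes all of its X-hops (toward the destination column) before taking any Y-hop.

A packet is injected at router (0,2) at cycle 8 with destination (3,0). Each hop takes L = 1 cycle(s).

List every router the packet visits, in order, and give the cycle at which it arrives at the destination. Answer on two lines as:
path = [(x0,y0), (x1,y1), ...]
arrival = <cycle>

path = [(0,2), (1,2), (2,2), (3,2), (3,1), (3,0)]
arrival = 13

  0. router=(0,2) cycle=8 (inject)
  1. router=(1,2) cycle=9 dir=E
  2. router=(2,2) cycle=10 dir=E
  3. router=(3,2) cycle=11 dir=E
  4. router=(3,1) cycle=12 dir=S
  5. router=(3,0) cycle=13 dir=S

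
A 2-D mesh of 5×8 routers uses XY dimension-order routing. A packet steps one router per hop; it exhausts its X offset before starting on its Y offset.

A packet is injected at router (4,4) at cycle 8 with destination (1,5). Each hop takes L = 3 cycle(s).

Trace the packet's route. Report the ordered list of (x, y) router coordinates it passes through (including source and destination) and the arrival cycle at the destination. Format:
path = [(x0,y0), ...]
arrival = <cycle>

#0 — 4,4 | c8
#1 — 3,4 | c11 | W
#2 — 2,4 | c14 | W
#3 — 1,4 | c17 | W
#4 — 1,5 | c20 | N

path = [(4,4), (3,4), (2,4), (1,4), (1,5)]
arrival = 20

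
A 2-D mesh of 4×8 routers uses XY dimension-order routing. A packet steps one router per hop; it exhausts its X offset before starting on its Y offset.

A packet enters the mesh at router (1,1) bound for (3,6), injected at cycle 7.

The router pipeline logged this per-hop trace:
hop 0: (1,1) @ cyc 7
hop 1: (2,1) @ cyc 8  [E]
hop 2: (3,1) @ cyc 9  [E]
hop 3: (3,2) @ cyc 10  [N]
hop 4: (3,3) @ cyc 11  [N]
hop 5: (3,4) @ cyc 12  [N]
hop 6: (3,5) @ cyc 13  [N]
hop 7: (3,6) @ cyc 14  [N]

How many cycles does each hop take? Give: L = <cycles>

L = 1

cyc[1] − cyc[0] = 8 − 7 = 1.
That increment is L by definition: L = 1.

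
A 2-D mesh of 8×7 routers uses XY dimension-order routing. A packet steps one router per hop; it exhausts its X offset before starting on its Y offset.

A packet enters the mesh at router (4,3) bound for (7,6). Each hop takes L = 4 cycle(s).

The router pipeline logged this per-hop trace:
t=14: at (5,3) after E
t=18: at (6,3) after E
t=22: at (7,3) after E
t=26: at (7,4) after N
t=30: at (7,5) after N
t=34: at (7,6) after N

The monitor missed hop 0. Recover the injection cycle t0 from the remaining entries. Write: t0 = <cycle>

The first recorded entry is hop 1 at cycle 14.
t0 = cyc[1] − L = 14 − 4 = 10.

t0 = 10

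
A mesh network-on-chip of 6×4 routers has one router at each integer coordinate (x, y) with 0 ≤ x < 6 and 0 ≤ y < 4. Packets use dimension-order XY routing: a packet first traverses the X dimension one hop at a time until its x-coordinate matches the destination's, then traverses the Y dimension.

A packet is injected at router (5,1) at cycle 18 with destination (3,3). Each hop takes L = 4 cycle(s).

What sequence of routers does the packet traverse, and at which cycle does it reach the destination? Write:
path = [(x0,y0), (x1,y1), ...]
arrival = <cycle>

  0. router=(5,1) cycle=18 (inject)
  1. router=(4,1) cycle=22 dir=W
  2. router=(3,1) cycle=26 dir=W
  3. router=(3,2) cycle=30 dir=N
  4. router=(3,3) cycle=34 dir=N

path = [(5,1), (4,1), (3,1), (3,2), (3,3)]
arrival = 34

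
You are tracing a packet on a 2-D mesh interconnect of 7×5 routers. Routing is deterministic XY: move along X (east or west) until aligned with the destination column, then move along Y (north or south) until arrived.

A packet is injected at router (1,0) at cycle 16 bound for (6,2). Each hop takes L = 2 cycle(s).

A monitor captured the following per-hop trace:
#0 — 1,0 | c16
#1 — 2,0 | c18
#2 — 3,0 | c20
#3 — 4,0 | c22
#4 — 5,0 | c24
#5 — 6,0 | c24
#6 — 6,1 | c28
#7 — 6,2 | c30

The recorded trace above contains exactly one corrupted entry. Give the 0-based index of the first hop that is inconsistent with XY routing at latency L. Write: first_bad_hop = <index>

  1: Δx=+1 Δy=+0 Δt=2 [ok]
  2: Δx=+1 Δy=+0 Δt=2 [ok]
  3: Δx=+1 Δy=+0 Δt=2 [ok]
  4: Δx=+1 Δy=+0 Δt=2 [ok]
  5: Δx=+1 Δy=+0 Δt=0 [BAD: Δcyc=0≠L]

first_bad_hop = 5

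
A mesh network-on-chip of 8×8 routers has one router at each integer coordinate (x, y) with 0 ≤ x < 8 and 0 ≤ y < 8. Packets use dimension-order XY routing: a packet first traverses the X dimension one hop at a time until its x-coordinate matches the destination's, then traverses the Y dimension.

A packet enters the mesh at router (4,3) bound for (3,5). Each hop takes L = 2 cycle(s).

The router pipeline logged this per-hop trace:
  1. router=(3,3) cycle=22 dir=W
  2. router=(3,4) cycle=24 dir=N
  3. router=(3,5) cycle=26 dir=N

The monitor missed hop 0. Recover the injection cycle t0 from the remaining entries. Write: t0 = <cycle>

The first recorded entry is hop 1 at cycle 22.
Subtract one hop: t0 = 22 − 2 = 20.

t0 = 20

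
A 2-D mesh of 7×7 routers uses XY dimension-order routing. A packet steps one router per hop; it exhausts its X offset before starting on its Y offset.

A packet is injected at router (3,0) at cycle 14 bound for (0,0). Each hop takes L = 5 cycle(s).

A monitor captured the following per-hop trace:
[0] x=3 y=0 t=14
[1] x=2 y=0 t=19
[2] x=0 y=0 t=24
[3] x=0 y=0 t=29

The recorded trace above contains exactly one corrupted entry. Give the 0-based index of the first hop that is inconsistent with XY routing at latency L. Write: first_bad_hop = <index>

first_bad_hop = 2

  1: Δx=-1 Δy=+0 Δt=5 [ok]
  2: Δx=-2 Δy=+0 Δt=5 [BAD: non-unit step]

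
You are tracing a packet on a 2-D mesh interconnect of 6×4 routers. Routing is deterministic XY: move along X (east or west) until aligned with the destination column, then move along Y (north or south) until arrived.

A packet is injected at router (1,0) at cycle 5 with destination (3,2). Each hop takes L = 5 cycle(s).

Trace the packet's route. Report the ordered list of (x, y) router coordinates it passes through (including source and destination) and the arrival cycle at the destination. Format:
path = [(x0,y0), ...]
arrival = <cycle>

#0 — 1,0 | c5
#1 — 2,0 | c10 | E
#2 — 3,0 | c15 | E
#3 — 3,1 | c20 | N
#4 — 3,2 | c25 | N

path = [(1,0), (2,0), (3,0), (3,1), (3,2)]
arrival = 25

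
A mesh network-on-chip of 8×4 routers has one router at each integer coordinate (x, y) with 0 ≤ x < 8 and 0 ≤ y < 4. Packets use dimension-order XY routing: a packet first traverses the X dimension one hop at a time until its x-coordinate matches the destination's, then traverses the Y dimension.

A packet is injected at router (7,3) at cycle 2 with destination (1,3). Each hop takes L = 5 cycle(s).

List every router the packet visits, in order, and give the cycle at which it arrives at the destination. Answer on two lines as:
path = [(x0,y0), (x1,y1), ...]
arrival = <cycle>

path = [(7,3), (6,3), (5,3), (4,3), (3,3), (2,3), (1,3)]
arrival = 32

[0] x=7 y=3 t=2
[1] x=6 y=3 t=7 →W
[2] x=5 y=3 t=12 →W
[3] x=4 y=3 t=17 →W
[4] x=3 y=3 t=22 →W
[5] x=2 y=3 t=27 →W
[6] x=1 y=3 t=32 →W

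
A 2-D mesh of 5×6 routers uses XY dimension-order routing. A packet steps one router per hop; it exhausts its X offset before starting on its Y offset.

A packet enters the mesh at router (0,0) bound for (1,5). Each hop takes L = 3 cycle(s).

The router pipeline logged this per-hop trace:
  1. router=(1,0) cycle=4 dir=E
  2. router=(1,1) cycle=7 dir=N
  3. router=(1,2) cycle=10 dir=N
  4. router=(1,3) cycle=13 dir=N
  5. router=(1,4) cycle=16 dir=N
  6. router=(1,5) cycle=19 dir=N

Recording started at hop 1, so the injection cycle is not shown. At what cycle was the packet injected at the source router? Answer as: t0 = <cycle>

t0 = 1

cyc[1] = 4 and cyc[k] = t0 + k·L for every k.
t0 = cyc[1] − L = 4 − 3 = 1.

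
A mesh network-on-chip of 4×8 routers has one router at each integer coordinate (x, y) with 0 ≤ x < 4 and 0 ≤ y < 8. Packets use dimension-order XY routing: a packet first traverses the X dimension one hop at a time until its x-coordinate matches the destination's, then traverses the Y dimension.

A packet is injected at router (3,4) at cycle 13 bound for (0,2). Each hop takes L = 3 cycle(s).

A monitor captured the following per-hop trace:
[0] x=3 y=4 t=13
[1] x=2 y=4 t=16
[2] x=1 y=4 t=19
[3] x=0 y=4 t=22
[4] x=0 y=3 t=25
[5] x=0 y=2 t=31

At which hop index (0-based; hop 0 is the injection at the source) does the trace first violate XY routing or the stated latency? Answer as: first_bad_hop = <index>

  1: Δx=-1 Δy=+0 Δt=3 [ok]
  2: Δx=-1 Δy=+0 Δt=3 [ok]
  3: Δx=-1 Δy=+0 Δt=3 [ok]
  4: Δx=+0 Δy=-1 Δt=3 [ok]
  5: Δx=+0 Δy=-1 Δt=6 [BAD: Δcyc=6≠L]

first_bad_hop = 5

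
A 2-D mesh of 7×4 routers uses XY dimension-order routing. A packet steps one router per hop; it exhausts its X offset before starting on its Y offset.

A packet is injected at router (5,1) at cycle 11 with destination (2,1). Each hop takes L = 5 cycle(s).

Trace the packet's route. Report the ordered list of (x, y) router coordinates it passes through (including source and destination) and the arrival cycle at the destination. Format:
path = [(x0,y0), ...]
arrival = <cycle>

t=11: at (5,1)
t=16: at (4,1) after W
t=21: at (3,1) after W
t=26: at (2,1) after W

path = [(5,1), (4,1), (3,1), (2,1)]
arrival = 26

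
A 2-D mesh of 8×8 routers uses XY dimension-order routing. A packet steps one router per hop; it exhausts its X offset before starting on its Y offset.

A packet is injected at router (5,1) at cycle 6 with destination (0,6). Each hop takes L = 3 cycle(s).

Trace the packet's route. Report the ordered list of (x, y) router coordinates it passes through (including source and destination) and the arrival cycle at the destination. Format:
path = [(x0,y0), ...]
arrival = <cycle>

#0 — 5,1 | c6
#1 — 4,1 | c9 | W
#2 — 3,1 | c12 | W
#3 — 2,1 | c15 | W
#4 — 1,1 | c18 | W
#5 — 0,1 | c21 | W
#6 — 0,2 | c24 | N
#7 — 0,3 | c27 | N
#8 — 0,4 | c30 | N
#9 — 0,5 | c33 | N
#10 — 0,6 | c36 | N

path = [(5,1), (4,1), (3,1), (2,1), (1,1), (0,1), (0,2), (0,3), (0,4), (0,5), (0,6)]
arrival = 36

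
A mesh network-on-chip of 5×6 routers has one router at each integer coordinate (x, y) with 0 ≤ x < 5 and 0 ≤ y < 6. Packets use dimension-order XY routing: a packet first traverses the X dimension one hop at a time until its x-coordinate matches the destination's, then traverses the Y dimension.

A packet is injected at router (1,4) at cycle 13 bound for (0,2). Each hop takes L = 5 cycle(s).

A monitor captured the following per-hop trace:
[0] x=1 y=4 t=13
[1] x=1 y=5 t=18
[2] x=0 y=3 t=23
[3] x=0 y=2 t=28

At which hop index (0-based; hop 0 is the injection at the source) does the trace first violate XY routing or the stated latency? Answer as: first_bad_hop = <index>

first_bad_hop = 1

[1] (+0,+1) / 5c ⇒ BAD: Y-move but x=1≠0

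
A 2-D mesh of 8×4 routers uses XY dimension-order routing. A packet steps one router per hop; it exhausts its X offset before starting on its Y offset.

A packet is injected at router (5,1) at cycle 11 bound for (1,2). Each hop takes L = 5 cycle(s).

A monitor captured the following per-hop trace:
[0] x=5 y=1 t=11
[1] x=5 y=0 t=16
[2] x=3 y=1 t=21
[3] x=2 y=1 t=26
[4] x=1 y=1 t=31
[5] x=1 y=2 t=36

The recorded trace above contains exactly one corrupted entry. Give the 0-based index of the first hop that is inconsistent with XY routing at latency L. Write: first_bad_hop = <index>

check 1→ d=(0,-1) cyc+5: BAD: Y-move but x=5≠1

first_bad_hop = 1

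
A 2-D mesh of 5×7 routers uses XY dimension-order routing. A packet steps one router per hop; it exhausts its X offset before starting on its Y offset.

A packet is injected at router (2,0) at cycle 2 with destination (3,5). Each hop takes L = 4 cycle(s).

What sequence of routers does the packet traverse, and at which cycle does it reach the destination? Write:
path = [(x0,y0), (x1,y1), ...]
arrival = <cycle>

path = [(2,0), (3,0), (3,1), (3,2), (3,3), (3,4), (3,5)]
arrival = 26

#0 — 2,0 | c2
#1 — 3,0 | c6 | E
#2 — 3,1 | c10 | N
#3 — 3,2 | c14 | N
#4 — 3,3 | c18 | N
#5 — 3,4 | c22 | N
#6 — 3,5 | c26 | N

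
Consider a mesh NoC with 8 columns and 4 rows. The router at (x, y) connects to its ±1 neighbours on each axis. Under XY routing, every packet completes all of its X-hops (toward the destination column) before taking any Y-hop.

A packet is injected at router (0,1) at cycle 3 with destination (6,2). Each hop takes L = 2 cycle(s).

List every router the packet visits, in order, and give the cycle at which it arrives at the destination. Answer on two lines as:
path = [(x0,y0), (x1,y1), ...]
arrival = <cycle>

path = [(0,1), (1,1), (2,1), (3,1), (4,1), (5,1), (6,1), (6,2)]
arrival = 17

#0 — 0,1 | c3
#1 — 1,1 | c5 | E
#2 — 2,1 | c7 | E
#3 — 3,1 | c9 | E
#4 — 4,1 | c11 | E
#5 — 5,1 | c13 | E
#6 — 6,1 | c15 | E
#7 — 6,2 | c17 | N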